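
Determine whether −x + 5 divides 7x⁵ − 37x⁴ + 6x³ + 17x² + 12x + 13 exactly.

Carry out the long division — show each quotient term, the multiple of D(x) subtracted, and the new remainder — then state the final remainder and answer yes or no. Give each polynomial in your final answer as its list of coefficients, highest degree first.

Step 1: lead(7x⁵ − 37x⁴ + 6x³ + 17x² + 12x + 13) ÷ lead(D) = 7x⁵ ÷ −x = −7x⁴. Subtract (−7x⁴)·D = 7x⁵ − 35x⁴. Remainder: −2x⁴ + 6x³ + 17x² + 12x + 13.
Step 2: lead(−2x⁴ + 6x³ + 17x² + 12x + 13) ÷ lead(D) = −2x⁴ ÷ −x = 2x³. Subtract (2x³)·D = −2x⁴ + 10x³. Remainder: −4x³ + 17x² + 12x + 13.
Step 3: lead(−4x³ + 17x² + 12x + 13) ÷ lead(D) = −4x³ ÷ −x = 4x². Subtract (4x²)·D = −4x³ + 20x². Remainder: −3x² + 12x + 13.
Step 4: lead(−3x² + 12x + 13) ÷ lead(D) = −3x² ÷ −x = 3x. Subtract (3x)·D = −3x² + 15x. Remainder: −3x + 13.
Step 5: lead(−3x + 13) ÷ lead(D) = −3x ÷ −x = 3. Subtract (3)·D = −3x + 15. Remainder: −2.

R = [-2], so D(x) is not a factor of P(x). no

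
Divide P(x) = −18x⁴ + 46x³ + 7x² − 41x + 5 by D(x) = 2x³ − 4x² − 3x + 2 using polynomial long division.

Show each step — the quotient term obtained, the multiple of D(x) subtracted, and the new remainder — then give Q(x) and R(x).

Step 1: lead(−18x⁴ + 46x³ + 7x² − 41x + 5) ÷ lead(D) = −18x⁴ ÷ 2x³ = −9x. Subtract (−9x)·D = −18x⁴ + 36x³ + 27x² − 18x. Remainder: 10x³ − 20x² − 23x + 5.
Step 2: lead(10x³ − 20x² − 23x + 5) ÷ lead(D) = 10x³ ÷ 2x³ = 5. Subtract (5)·D = 10x³ − 20x² − 15x + 10. Remainder: −8x − 5.

Q(x) = −9x + 5; R(x) = −8x − 5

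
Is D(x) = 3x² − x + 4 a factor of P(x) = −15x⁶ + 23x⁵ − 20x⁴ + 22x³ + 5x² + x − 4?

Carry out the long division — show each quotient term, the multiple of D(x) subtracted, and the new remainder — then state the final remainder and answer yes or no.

Step 1: lead(−15x⁶ + 23x⁵ − 20x⁴ + 22x³ + 5x² + x − 4) ÷ lead(D) = −15x⁶ ÷ 3x² = −5x⁴. Subtract (−5x⁴)·D = −15x⁶ + 5x⁵ − 20x⁴. Remainder: 18x⁵ + 22x³ + 5x² + x − 4.
Step 2: lead(18x⁵ + 22x³ + 5x² + x − 4) ÷ lead(D) = 18x⁵ ÷ 3x² = 6x³. Subtract (6x³)·D = 18x⁵ − 6x⁴ + 24x³. Remainder: 6x⁴ − 2x³ + 5x² + x − 4.
Step 3: lead(6x⁴ − 2x³ + 5x² + x − 4) ÷ lead(D) = 6x⁴ ÷ 3x² = 2x². Subtract (2x²)·D = 6x⁴ − 2x³ + 8x². Remainder: −3x² + x − 4.
Step 4: lead(−3x² + x − 4) ÷ lead(D) = −3x² ÷ 3x² = −1. Subtract (−1)·D = −3x² + x − 4. Remainder: 0.

R(x) = 0, so D(x) is a factor of P(x). yes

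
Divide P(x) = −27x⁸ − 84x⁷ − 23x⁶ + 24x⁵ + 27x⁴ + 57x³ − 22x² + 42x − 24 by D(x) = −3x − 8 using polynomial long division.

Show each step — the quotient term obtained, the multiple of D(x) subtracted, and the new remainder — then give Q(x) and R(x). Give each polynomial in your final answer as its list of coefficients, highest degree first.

Step 1: lead(−27x⁸ − 84x⁷ − 23x⁶ + 24x⁵ + 27x⁴ + 57x³ − 22x² + 42x − 24) ÷ lead(D) = −27x⁸ ÷ −3x = 9x⁷. Subtract (9x⁷)·D = −27x⁸ − 72x⁷. Remainder: −12x⁷ − 23x⁶ + 24x⁵ + 27x⁴ + 57x³ − 22x² + 42x − 24.
Step 2: lead(−12x⁷ − 23x⁶ + 24x⁵ + 27x⁴ + 57x³ − 22x² + 42x − 24) ÷ lead(D) = −12x⁷ ÷ −3x = 4x⁶. Subtract (4x⁶)·D = −12x⁷ − 32x⁶. Remainder: 9x⁶ + 24x⁵ + 27x⁴ + 57x³ − 22x² + 42x − 24.
Step 3: lead(9x⁶ + 24x⁵ + 27x⁴ + 57x³ − 22x² + 42x − 24) ÷ lead(D) = 9x⁶ ÷ −3x = −3x⁵. Subtract (−3x⁵)·D = 9x⁶ + 24x⁵. Remainder: 27x⁴ + 57x³ − 22x² + 42x − 24.
Step 4: lead(27x⁴ + 57x³ − 22x² + 42x − 24) ÷ lead(D) = 27x⁴ ÷ −3x = −9x³. Subtract (−9x³)·D = 27x⁴ + 72x³. Remainder: −15x³ − 22x² + 42x − 24.
Step 5: lead(−15x³ − 22x² + 42x − 24) ÷ lead(D) = −15x³ ÷ −3x = 5x². Subtract (5x²)·D = −15x³ − 40x². Remainder: 18x² + 42x − 24.
Step 6: lead(18x² + 42x − 24) ÷ lead(D) = 18x² ÷ −3x = −6x. Subtract (−6x)·D = 18x² + 48x. Remainder: −6x − 24.
Step 7: lead(−6x − 24) ÷ lead(D) = −6x ÷ −3x = 2. Subtract (2)·D = −6x − 16. Remainder: −8.

Q = [9, 4, -3, 0, -9, 5, -6, 2]; R = [-8]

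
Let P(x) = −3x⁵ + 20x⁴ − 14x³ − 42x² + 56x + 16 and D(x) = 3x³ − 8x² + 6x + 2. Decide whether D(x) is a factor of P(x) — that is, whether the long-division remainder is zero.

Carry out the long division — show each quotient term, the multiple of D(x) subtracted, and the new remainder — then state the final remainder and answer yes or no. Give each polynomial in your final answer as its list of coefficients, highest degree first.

R = [0], so D(x) is a factor of P(x). yes

Step 1: lead(−3x⁵ + 20x⁴ − 14x³ − 42x² + 56x + 16) ÷ lead(D) = −3x⁵ ÷ 3x³ = −x². Subtract (−x²)·D = −3x⁵ + 8x⁴ − 6x³ − 2x². Remainder: 12x⁴ − 8x³ − 40x² + 56x + 16.
Step 2: lead(12x⁴ − 8x³ − 40x² + 56x + 16) ÷ lead(D) = 12x⁴ ÷ 3x³ = 4x. Subtract (4x)·D = 12x⁴ − 32x³ + 24x² + 8x. Remainder: 24x³ − 64x² + 48x + 16.
Step 3: lead(24x³ − 64x² + 48x + 16) ÷ lead(D) = 24x³ ÷ 3x³ = 8. Subtract (8)·D = 24x³ − 64x² + 48x + 16. Remainder: 0.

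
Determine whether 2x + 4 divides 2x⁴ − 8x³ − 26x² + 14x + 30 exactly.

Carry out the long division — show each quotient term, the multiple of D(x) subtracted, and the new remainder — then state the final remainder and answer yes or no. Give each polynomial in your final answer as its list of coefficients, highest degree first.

R = [-6], so D(x) is not a factor of P(x). no

Step 1: lead(2x⁴ − 8x³ − 26x² + 14x + 30) ÷ lead(D) = 2x⁴ ÷ 2x = x³. Subtract (x³)·D = 2x⁴ + 4x³. Remainder: −12x³ − 26x² + 14x + 30.
Step 2: lead(−12x³ − 26x² + 14x + 30) ÷ lead(D) = −12x³ ÷ 2x = −6x². Subtract (−6x²)·D = −12x³ − 24x². Remainder: −2x² + 14x + 30.
Step 3: lead(−2x² + 14x + 30) ÷ lead(D) = −2x² ÷ 2x = −x. Subtract (−x)·D = −2x² − 4x. Remainder: 18x + 30.
Step 4: lead(18x + 30) ÷ lead(D) = 18x ÷ 2x = 9. Subtract (9)·D = 18x + 36. Remainder: −6.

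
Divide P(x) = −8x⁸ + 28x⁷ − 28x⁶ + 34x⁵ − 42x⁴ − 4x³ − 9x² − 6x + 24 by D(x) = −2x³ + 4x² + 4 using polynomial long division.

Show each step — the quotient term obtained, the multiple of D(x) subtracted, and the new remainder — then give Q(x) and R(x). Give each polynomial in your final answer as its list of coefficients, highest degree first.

Q = [4, -6, 2, -5, -1, 4]; R = [-5, -2, 8]

Step 1: lead(−8x⁸ + 28x⁷ − 28x⁶ + 34x⁵ − 42x⁴ − 4x³ − 9x² − 6x + 24) ÷ lead(D) = −8x⁸ ÷ −2x³ = 4x⁵. Subtract (4x⁵)·D = −8x⁸ + 16x⁷ + 16x⁵. Remainder: 12x⁷ − 28x⁶ + 18x⁵ − 42x⁴ − 4x³ − 9x² − 6x + 24.
Step 2: lead(12x⁷ − 28x⁶ + 18x⁵ − 42x⁴ − 4x³ − 9x² − 6x + 24) ÷ lead(D) = 12x⁷ ÷ −2x³ = −6x⁴. Subtract (−6x⁴)·D = 12x⁷ − 24x⁶ − 24x⁴. Remainder: −4x⁶ + 18x⁵ − 18x⁴ − 4x³ − 9x² − 6x + 24.
Step 3: lead(−4x⁶ + 18x⁵ − 18x⁴ − 4x³ − 9x² − 6x + 24) ÷ lead(D) = −4x⁶ ÷ −2x³ = 2x³. Subtract (2x³)·D = −4x⁶ + 8x⁵ + 8x³. Remainder: 10x⁵ − 18x⁴ − 12x³ − 9x² − 6x + 24.
Step 4: lead(10x⁵ − 18x⁴ − 12x³ − 9x² − 6x + 24) ÷ lead(D) = 10x⁵ ÷ −2x³ = −5x². Subtract (−5x²)·D = 10x⁵ − 20x⁴ − 20x². Remainder: 2x⁴ − 12x³ + 11x² − 6x + 24.
Step 5: lead(2x⁴ − 12x³ + 11x² − 6x + 24) ÷ lead(D) = 2x⁴ ÷ −2x³ = −x. Subtract (−x)·D = 2x⁴ − 4x³ − 4x. Remainder: −8x³ + 11x² − 2x + 24.
Step 6: lead(−8x³ + 11x² − 2x + 24) ÷ lead(D) = −8x³ ÷ −2x³ = 4. Subtract (4)·D = −8x³ + 16x² + 16. Remainder: −5x² − 2x + 8.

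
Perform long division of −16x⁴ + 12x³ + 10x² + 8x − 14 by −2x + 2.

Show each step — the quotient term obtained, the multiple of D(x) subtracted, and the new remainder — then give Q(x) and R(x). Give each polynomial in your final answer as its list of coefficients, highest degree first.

Q = [8, 2, -3, -7]; R = [0]

Step 1: lead(−16x⁴ + 12x³ + 10x² + 8x − 14) ÷ lead(D) = −16x⁴ ÷ −2x = 8x³. Subtract (8x³)·D = −16x⁴ + 16x³. Remainder: −4x³ + 10x² + 8x − 14.
Step 2: lead(−4x³ + 10x² + 8x − 14) ÷ lead(D) = −4x³ ÷ −2x = 2x². Subtract (2x²)·D = −4x³ + 4x². Remainder: 6x² + 8x − 14.
Step 3: lead(6x² + 8x − 14) ÷ lead(D) = 6x² ÷ −2x = −3x. Subtract (−3x)·D = 6x² − 6x. Remainder: 14x − 14.
Step 4: lead(14x − 14) ÷ lead(D) = 14x ÷ −2x = −7. Subtract (−7)·D = 14x − 14. Remainder: 0.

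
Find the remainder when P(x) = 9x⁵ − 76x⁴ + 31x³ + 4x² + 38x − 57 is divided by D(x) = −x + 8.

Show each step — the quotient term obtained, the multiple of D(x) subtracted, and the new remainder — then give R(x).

Step 1: lead(9x⁵ − 76x⁴ + 31x³ + 4x² + 38x − 57) ÷ lead(D) = 9x⁵ ÷ −x = −9x⁴. Subtract (−9x⁴)·D = 9x⁵ − 72x⁴. Remainder: −4x⁴ + 31x³ + 4x² + 38x − 57.
Step 2: lead(−4x⁴ + 31x³ + 4x² + 38x − 57) ÷ lead(D) = −4x⁴ ÷ −x = 4x³. Subtract (4x³)·D = −4x⁴ + 32x³. Remainder: −x³ + 4x² + 38x − 57.
Step 3: lead(−x³ + 4x² + 38x − 57) ÷ lead(D) = −x³ ÷ −x = x². Subtract (x²)·D = −x³ + 8x². Remainder: −4x² + 38x − 57.
Step 4: lead(−4x² + 38x − 57) ÷ lead(D) = −4x² ÷ −x = 4x. Subtract (4x)·D = −4x² + 32x. Remainder: 6x − 57.
Step 5: lead(6x − 57) ÷ lead(D) = 6x ÷ −x = −6. Subtract (−6)·D = 6x − 48. Remainder: −9.

R(x) = −9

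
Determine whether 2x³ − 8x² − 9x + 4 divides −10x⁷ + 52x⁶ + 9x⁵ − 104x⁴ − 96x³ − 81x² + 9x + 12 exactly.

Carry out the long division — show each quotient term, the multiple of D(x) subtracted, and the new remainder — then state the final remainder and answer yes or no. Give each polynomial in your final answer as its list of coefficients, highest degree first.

Step 1: lead(−10x⁷ + 52x⁶ + 9x⁵ − 104x⁴ − 96x³ − 81x² + 9x + 12) ÷ lead(D) = −10x⁷ ÷ 2x³ = −5x⁴. Subtract (−5x⁴)·D = −10x⁷ + 40x⁶ + 45x⁵ − 20x⁴. Remainder: 12x⁶ − 36x⁵ − 84x⁴ − 96x³ − 81x² + 9x + 12.
Step 2: lead(12x⁶ − 36x⁵ − 84x⁴ − 96x³ − 81x² + 9x + 12) ÷ lead(D) = 12x⁶ ÷ 2x³ = 6x³. Subtract (6x³)·D = 12x⁶ − 48x⁵ − 54x⁴ + 24x³. Remainder: 12x⁵ − 30x⁴ − 120x³ − 81x² + 9x + 12.
Step 3: lead(12x⁵ − 30x⁴ − 120x³ − 81x² + 9x + 12) ÷ lead(D) = 12x⁵ ÷ 2x³ = 6x². Subtract (6x²)·D = 12x⁵ − 48x⁴ − 54x³ + 24x². Remainder: 18x⁴ − 66x³ − 105x² + 9x + 12.
Step 4: lead(18x⁴ − 66x³ − 105x² + 9x + 12) ÷ lead(D) = 18x⁴ ÷ 2x³ = 9x. Subtract (9x)·D = 18x⁴ − 72x³ − 81x² + 36x. Remainder: 6x³ − 24x² − 27x + 12.
Step 5: lead(6x³ − 24x² − 27x + 12) ÷ lead(D) = 6x³ ÷ 2x³ = 3. Subtract (3)·D = 6x³ − 24x² − 27x + 12. Remainder: 0.

R = [0], so D(x) is a factor of P(x). yes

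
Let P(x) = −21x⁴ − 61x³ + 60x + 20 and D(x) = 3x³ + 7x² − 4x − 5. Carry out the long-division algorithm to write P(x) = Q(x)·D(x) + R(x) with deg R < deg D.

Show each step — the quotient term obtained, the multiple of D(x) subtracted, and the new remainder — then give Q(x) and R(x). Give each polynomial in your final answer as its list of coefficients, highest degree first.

Q = [-7, -4]; R = [9, 0]

Step 1: lead(−21x⁴ − 61x³ + 60x + 20) ÷ lead(D) = −21x⁴ ÷ 3x³ = −7x. Subtract (−7x)·D = −21x⁴ − 49x³ + 28x² + 35x. Remainder: −12x³ − 28x² + 25x + 20.
Step 2: lead(−12x³ − 28x² + 25x + 20) ÷ lead(D) = −12x³ ÷ 3x³ = −4. Subtract (−4)·D = −12x³ − 28x² + 16x + 20. Remainder: 9x.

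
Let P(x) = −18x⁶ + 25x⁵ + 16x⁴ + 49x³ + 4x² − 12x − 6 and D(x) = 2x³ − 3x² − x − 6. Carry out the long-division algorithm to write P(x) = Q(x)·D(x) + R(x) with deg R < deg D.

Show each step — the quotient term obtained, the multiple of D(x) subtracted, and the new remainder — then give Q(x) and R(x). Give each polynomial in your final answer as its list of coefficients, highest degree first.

Q = [-9, -1, 2, 0]; R = [-6]

Step 1: lead(−18x⁶ + 25x⁵ + 16x⁴ + 49x³ + 4x² − 12x − 6) ÷ lead(D) = −18x⁶ ÷ 2x³ = −9x³. Subtract (−9x³)·D = −18x⁶ + 27x⁵ + 9x⁴ + 54x³. Remainder: −2x⁵ + 7x⁴ − 5x³ + 4x² − 12x − 6.
Step 2: lead(−2x⁵ + 7x⁴ − 5x³ + 4x² − 12x − 6) ÷ lead(D) = −2x⁵ ÷ 2x³ = −x². Subtract (−x²)·D = −2x⁵ + 3x⁴ + x³ + 6x². Remainder: 4x⁴ − 6x³ − 2x² − 12x − 6.
Step 3: lead(4x⁴ − 6x³ − 2x² − 12x − 6) ÷ lead(D) = 4x⁴ ÷ 2x³ = 2x. Subtract (2x)·D = 4x⁴ − 6x³ − 2x² − 12x. Remainder: −6.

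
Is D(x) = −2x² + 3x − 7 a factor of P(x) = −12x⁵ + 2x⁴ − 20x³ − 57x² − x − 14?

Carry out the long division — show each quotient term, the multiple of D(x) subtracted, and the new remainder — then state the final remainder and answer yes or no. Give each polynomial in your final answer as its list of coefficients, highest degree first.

R = [0], so D(x) is a factor of P(x). yes

Step 1: lead(−12x⁵ + 2x⁴ − 20x³ − 57x² − x − 14) ÷ lead(D) = −12x⁵ ÷ −2x² = 6x³. Subtract (6x³)·D = −12x⁵ + 18x⁴ − 42x³. Remainder: −16x⁴ + 22x³ − 57x² − x − 14.
Step 2: lead(−16x⁴ + 22x³ − 57x² − x − 14) ÷ lead(D) = −16x⁴ ÷ −2x² = 8x². Subtract (8x²)·D = −16x⁴ + 24x³ − 56x². Remainder: −2x³ − x² − x − 14.
Step 3: lead(−2x³ − x² − x − 14) ÷ lead(D) = −2x³ ÷ −2x² = x. Subtract (x)·D = −2x³ + 3x² − 7x. Remainder: −4x² + 6x − 14.
Step 4: lead(−4x² + 6x − 14) ÷ lead(D) = −4x² ÷ −2x² = 2. Subtract (2)·D = −4x² + 6x − 14. Remainder: 0.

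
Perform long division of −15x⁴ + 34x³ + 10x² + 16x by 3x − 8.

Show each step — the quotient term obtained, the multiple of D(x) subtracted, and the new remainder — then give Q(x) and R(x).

Step 1: lead(−15x⁴ + 34x³ + 10x² + 16x) ÷ lead(D) = −15x⁴ ÷ 3x = −5x³. Subtract (−5x³)·D = −15x⁴ + 40x³. Remainder: −6x³ + 10x² + 16x.
Step 2: lead(−6x³ + 10x² + 16x) ÷ lead(D) = −6x³ ÷ 3x = −2x². Subtract (−2x²)·D = −6x³ + 16x². Remainder: −6x² + 16x.
Step 3: lead(−6x² + 16x) ÷ lead(D) = −6x² ÷ 3x = −2x. Subtract (−2x)·D = −6x² + 16x. Remainder: 0.

Q(x) = −5x³ − 2x² − 2x; R(x) = 0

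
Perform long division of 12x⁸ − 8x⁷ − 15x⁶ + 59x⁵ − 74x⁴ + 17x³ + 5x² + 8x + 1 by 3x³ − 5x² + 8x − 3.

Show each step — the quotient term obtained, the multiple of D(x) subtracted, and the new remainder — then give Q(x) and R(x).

Q(x) = 4x⁵ + 4x⁴ − 9x³ − 2x² + 2; R(x) = 9x² − 8x + 7

Step 1: lead(12x⁸ − 8x⁷ − 15x⁶ + 59x⁵ − 74x⁴ + 17x³ + 5x² + 8x + 1) ÷ lead(D) = 12x⁸ ÷ 3x³ = 4x⁵. Subtract (4x⁵)·D = 12x⁸ − 20x⁷ + 32x⁶ − 12x⁵. Remainder: 12x⁷ − 47x⁶ + 71x⁵ − 74x⁴ + 17x³ + 5x² + 8x + 1.
Step 2: lead(12x⁷ − 47x⁶ + 71x⁵ − 74x⁴ + 17x³ + 5x² + 8x + 1) ÷ lead(D) = 12x⁷ ÷ 3x³ = 4x⁴. Subtract (4x⁴)·D = 12x⁷ − 20x⁶ + 32x⁵ − 12x⁴. Remainder: −27x⁶ + 39x⁵ − 62x⁴ + 17x³ + 5x² + 8x + 1.
Step 3: lead(−27x⁶ + 39x⁵ − 62x⁴ + 17x³ + 5x² + 8x + 1) ÷ lead(D) = −27x⁶ ÷ 3x³ = −9x³. Subtract (−9x³)·D = −27x⁶ + 45x⁵ − 72x⁴ + 27x³. Remainder: −6x⁵ + 10x⁴ − 10x³ + 5x² + 8x + 1.
Step 4: lead(−6x⁵ + 10x⁴ − 10x³ + 5x² + 8x + 1) ÷ lead(D) = −6x⁵ ÷ 3x³ = −2x². Subtract (−2x²)·D = −6x⁵ + 10x⁴ − 16x³ + 6x². Remainder: 6x³ − x² + 8x + 1.
Step 5: lead(6x³ − x² + 8x + 1) ÷ lead(D) = 6x³ ÷ 3x³ = 2. Subtract (2)·D = 6x³ − 10x² + 16x − 6. Remainder: 9x² − 8x + 7.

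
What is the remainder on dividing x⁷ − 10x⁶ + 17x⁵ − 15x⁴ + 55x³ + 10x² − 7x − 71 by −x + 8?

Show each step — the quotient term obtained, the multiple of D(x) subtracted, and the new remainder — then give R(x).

R(x) = 1

Step 1: lead(x⁷ − 10x⁶ + 17x⁵ − 15x⁴ + 55x³ + 10x² − 7x − 71) ÷ lead(D) = x⁷ ÷ −x = −x⁶. Subtract (−x⁶)·D = x⁷ − 8x⁶. Remainder: −2x⁶ + 17x⁵ − 15x⁴ + 55x³ + 10x² − 7x − 71.
Step 2: lead(−2x⁶ + 17x⁵ − 15x⁴ + 55x³ + 10x² − 7x − 71) ÷ lead(D) = −2x⁶ ÷ −x = 2x⁵. Subtract (2x⁵)·D = −2x⁶ + 16x⁵. Remainder: x⁵ − 15x⁴ + 55x³ + 10x² − 7x − 71.
Step 3: lead(x⁵ − 15x⁴ + 55x³ + 10x² − 7x − 71) ÷ lead(D) = x⁵ ÷ −x = −x⁴. Subtract (−x⁴)·D = x⁵ − 8x⁴. Remainder: −7x⁴ + 55x³ + 10x² − 7x − 71.
Step 4: lead(−7x⁴ + 55x³ + 10x² − 7x − 71) ÷ lead(D) = −7x⁴ ÷ −x = 7x³. Subtract (7x³)·D = −7x⁴ + 56x³. Remainder: −x³ + 10x² − 7x − 71.
Step 5: lead(−x³ + 10x² − 7x − 71) ÷ lead(D) = −x³ ÷ −x = x². Subtract (x²)·D = −x³ + 8x². Remainder: 2x² − 7x − 71.
Step 6: lead(2x² − 7x − 71) ÷ lead(D) = 2x² ÷ −x = −2x. Subtract (−2x)·D = 2x² − 16x. Remainder: 9x − 71.
Step 7: lead(9x − 71) ÷ lead(D) = 9x ÷ −x = −9. Subtract (−9)·D = 9x − 72. Remainder: 1.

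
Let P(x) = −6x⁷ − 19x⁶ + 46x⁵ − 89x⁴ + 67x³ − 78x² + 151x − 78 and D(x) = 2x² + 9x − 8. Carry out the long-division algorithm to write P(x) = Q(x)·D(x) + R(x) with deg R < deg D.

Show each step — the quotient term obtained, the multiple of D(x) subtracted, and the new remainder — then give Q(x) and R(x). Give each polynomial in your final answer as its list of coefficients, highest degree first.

Q = [-3, 4, -7, 3, -8, 9]; R = [6, -6]

Step 1: lead(−6x⁷ − 19x⁶ + 46x⁵ − 89x⁴ + 67x³ − 78x² + 151x − 78) ÷ lead(D) = −6x⁷ ÷ 2x² = −3x⁵. Subtract (−3x⁵)·D = −6x⁷ − 27x⁶ + 24x⁵. Remainder: 8x⁶ + 22x⁵ − 89x⁴ + 67x³ − 78x² + 151x − 78.
Step 2: lead(8x⁶ + 22x⁵ − 89x⁴ + 67x³ − 78x² + 151x − 78) ÷ lead(D) = 8x⁶ ÷ 2x² = 4x⁴. Subtract (4x⁴)·D = 8x⁶ + 36x⁵ − 32x⁴. Remainder: −14x⁵ − 57x⁴ + 67x³ − 78x² + 151x − 78.
Step 3: lead(−14x⁵ − 57x⁴ + 67x³ − 78x² + 151x − 78) ÷ lead(D) = −14x⁵ ÷ 2x² = −7x³. Subtract (−7x³)·D = −14x⁵ − 63x⁴ + 56x³. Remainder: 6x⁴ + 11x³ − 78x² + 151x − 78.
Step 4: lead(6x⁴ + 11x³ − 78x² + 151x − 78) ÷ lead(D) = 6x⁴ ÷ 2x² = 3x². Subtract (3x²)·D = 6x⁴ + 27x³ − 24x². Remainder: −16x³ − 54x² + 151x − 78.
Step 5: lead(−16x³ − 54x² + 151x − 78) ÷ lead(D) = −16x³ ÷ 2x² = −8x. Subtract (−8x)·D = −16x³ − 72x² + 64x. Remainder: 18x² + 87x − 78.
Step 6: lead(18x² + 87x − 78) ÷ lead(D) = 18x² ÷ 2x² = 9. Subtract (9)·D = 18x² + 81x − 72. Remainder: 6x − 6.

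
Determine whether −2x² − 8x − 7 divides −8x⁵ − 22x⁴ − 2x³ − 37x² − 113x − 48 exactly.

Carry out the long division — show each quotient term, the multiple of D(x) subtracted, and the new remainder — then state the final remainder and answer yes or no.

R(x) = 8, so D(x) is not a factor of P(x). no

Step 1: lead(−8x⁵ − 22x⁴ − 2x³ − 37x² − 113x − 48) ÷ lead(D) = −8x⁵ ÷ −2x² = 4x³. Subtract (4x³)·D = −8x⁵ − 32x⁴ − 28x³. Remainder: 10x⁴ + 26x³ − 37x² − 113x − 48.
Step 2: lead(10x⁴ + 26x³ − 37x² − 113x − 48) ÷ lead(D) = 10x⁴ ÷ −2x² = −5x². Subtract (−5x²)·D = 10x⁴ + 40x³ + 35x². Remainder: −14x³ − 72x² − 113x − 48.
Step 3: lead(−14x³ − 72x² − 113x − 48) ÷ lead(D) = −14x³ ÷ −2x² = 7x. Subtract (7x)·D = −14x³ − 56x² − 49x. Remainder: −16x² − 64x − 48.
Step 4: lead(−16x² − 64x − 48) ÷ lead(D) = −16x² ÷ −2x² = 8. Subtract (8)·D = −16x² − 64x − 56. Remainder: 8.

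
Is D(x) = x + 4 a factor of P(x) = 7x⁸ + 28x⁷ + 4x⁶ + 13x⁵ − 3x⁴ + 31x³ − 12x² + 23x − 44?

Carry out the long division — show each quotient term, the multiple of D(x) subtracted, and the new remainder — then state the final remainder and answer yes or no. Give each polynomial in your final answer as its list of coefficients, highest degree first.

R = [-8], so D(x) is not a factor of P(x). no

Step 1: lead(7x⁸ + 28x⁷ + 4x⁶ + 13x⁵ − 3x⁴ + 31x³ − 12x² + 23x − 44) ÷ lead(D) = 7x⁸ ÷ x = 7x⁷. Subtract (7x⁷)·D = 7x⁸ + 28x⁷. Remainder: 4x⁶ + 13x⁵ − 3x⁴ + 31x³ − 12x² + 23x − 44.
Step 2: lead(4x⁶ + 13x⁵ − 3x⁴ + 31x³ − 12x² + 23x − 44) ÷ lead(D) = 4x⁶ ÷ x = 4x⁵. Subtract (4x⁵)·D = 4x⁶ + 16x⁵. Remainder: −3x⁵ − 3x⁴ + 31x³ − 12x² + 23x − 44.
Step 3: lead(−3x⁵ − 3x⁴ + 31x³ − 12x² + 23x − 44) ÷ lead(D) = −3x⁵ ÷ x = −3x⁴. Subtract (−3x⁴)·D = −3x⁵ − 12x⁴. Remainder: 9x⁴ + 31x³ − 12x² + 23x − 44.
Step 4: lead(9x⁴ + 31x³ − 12x² + 23x − 44) ÷ lead(D) = 9x⁴ ÷ x = 9x³. Subtract (9x³)·D = 9x⁴ + 36x³. Remainder: −5x³ − 12x² + 23x − 44.
Step 5: lead(−5x³ − 12x² + 23x − 44) ÷ lead(D) = −5x³ ÷ x = −5x². Subtract (−5x²)·D = −5x³ − 20x². Remainder: 8x² + 23x − 44.
Step 6: lead(8x² + 23x − 44) ÷ lead(D) = 8x² ÷ x = 8x. Subtract (8x)·D = 8x² + 32x. Remainder: −9x − 44.
Step 7: lead(−9x − 44) ÷ lead(D) = −9x ÷ x = −9. Subtract (−9)·D = −9x − 36. Remainder: −8.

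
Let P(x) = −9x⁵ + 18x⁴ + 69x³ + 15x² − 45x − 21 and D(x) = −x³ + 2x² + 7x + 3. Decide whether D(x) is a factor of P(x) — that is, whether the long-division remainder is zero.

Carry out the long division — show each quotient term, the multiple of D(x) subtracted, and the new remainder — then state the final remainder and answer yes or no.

R(x) = −3x − 3, so D(x) is not a factor of P(x). no

Step 1: lead(−9x⁵ + 18x⁴ + 69x³ + 15x² − 45x − 21) ÷ lead(D) = −9x⁵ ÷ −x³ = 9x². Subtract (9x²)·D = −9x⁵ + 18x⁴ + 63x³ + 27x². Remainder: 6x³ − 12x² − 45x − 21.
Step 2: lead(6x³ − 12x² − 45x − 21) ÷ lead(D) = 6x³ ÷ −x³ = −6. Subtract (−6)·D = 6x³ − 12x² − 42x − 18. Remainder: −3x − 3.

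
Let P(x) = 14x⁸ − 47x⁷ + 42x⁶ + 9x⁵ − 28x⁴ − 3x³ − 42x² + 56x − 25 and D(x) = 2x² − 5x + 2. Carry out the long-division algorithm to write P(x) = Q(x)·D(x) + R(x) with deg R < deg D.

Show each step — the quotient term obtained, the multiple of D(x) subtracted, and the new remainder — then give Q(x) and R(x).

Q(x) = 7x⁶ − 6x⁵ − x⁴ + 8x³ + 7x² + 8x − 8; R(x) = −9

Step 1: lead(14x⁸ − 47x⁷ + 42x⁶ + 9x⁵ − 28x⁴ − 3x³ − 42x² + 56x − 25) ÷ lead(D) = 14x⁸ ÷ 2x² = 7x⁶. Subtract (7x⁶)·D = 14x⁸ − 35x⁷ + 14x⁶. Remainder: −12x⁷ + 28x⁶ + 9x⁵ − 28x⁴ − 3x³ − 42x² + 56x − 25.
Step 2: lead(−12x⁷ + 28x⁶ + 9x⁵ − 28x⁴ − 3x³ − 42x² + 56x − 25) ÷ lead(D) = −12x⁷ ÷ 2x² = −6x⁵. Subtract (−6x⁵)·D = −12x⁷ + 30x⁶ − 12x⁵. Remainder: −2x⁶ + 21x⁵ − 28x⁴ − 3x³ − 42x² + 56x − 25.
Step 3: lead(−2x⁶ + 21x⁵ − 28x⁴ − 3x³ − 42x² + 56x − 25) ÷ lead(D) = −2x⁶ ÷ 2x² = −x⁴. Subtract (−x⁴)·D = −2x⁶ + 5x⁵ − 2x⁴. Remainder: 16x⁵ − 26x⁴ − 3x³ − 42x² + 56x − 25.
Step 4: lead(16x⁵ − 26x⁴ − 3x³ − 42x² + 56x − 25) ÷ lead(D) = 16x⁵ ÷ 2x² = 8x³. Subtract (8x³)·D = 16x⁵ − 40x⁴ + 16x³. Remainder: 14x⁴ − 19x³ − 42x² + 56x − 25.
Step 5: lead(14x⁴ − 19x³ − 42x² + 56x − 25) ÷ lead(D) = 14x⁴ ÷ 2x² = 7x². Subtract (7x²)·D = 14x⁴ − 35x³ + 14x². Remainder: 16x³ − 56x² + 56x − 25.
Step 6: lead(16x³ − 56x² + 56x − 25) ÷ lead(D) = 16x³ ÷ 2x² = 8x. Subtract (8x)·D = 16x³ − 40x² + 16x. Remainder: −16x² + 40x − 25.
Step 7: lead(−16x² + 40x − 25) ÷ lead(D) = −16x² ÷ 2x² = −8. Subtract (−8)·D = −16x² + 40x − 16. Remainder: −9.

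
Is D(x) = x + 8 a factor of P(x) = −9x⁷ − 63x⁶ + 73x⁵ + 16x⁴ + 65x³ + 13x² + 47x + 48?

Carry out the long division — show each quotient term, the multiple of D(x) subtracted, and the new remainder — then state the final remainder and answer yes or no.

R(x) = −8, so D(x) is not a factor of P(x). no

Step 1: lead(−9x⁷ − 63x⁶ + 73x⁵ + 16x⁴ + 65x³ + 13x² + 47x + 48) ÷ lead(D) = −9x⁷ ÷ x = −9x⁶. Subtract (−9x⁶)·D = −9x⁷ − 72x⁶. Remainder: 9x⁶ + 73x⁵ + 16x⁴ + 65x³ + 13x² + 47x + 48.
Step 2: lead(9x⁶ + 73x⁵ + 16x⁴ + 65x³ + 13x² + 47x + 48) ÷ lead(D) = 9x⁶ ÷ x = 9x⁵. Subtract (9x⁵)·D = 9x⁶ + 72x⁵. Remainder: x⁵ + 16x⁴ + 65x³ + 13x² + 47x + 48.
Step 3: lead(x⁵ + 16x⁴ + 65x³ + 13x² + 47x + 48) ÷ lead(D) = x⁵ ÷ x = x⁴. Subtract (x⁴)·D = x⁵ + 8x⁴. Remainder: 8x⁴ + 65x³ + 13x² + 47x + 48.
Step 4: lead(8x⁴ + 65x³ + 13x² + 47x + 48) ÷ lead(D) = 8x⁴ ÷ x = 8x³. Subtract (8x³)·D = 8x⁴ + 64x³. Remainder: x³ + 13x² + 47x + 48.
Step 5: lead(x³ + 13x² + 47x + 48) ÷ lead(D) = x³ ÷ x = x². Subtract (x²)·D = x³ + 8x². Remainder: 5x² + 47x + 48.
Step 6: lead(5x² + 47x + 48) ÷ lead(D) = 5x² ÷ x = 5x. Subtract (5x)·D = 5x² + 40x. Remainder: 7x + 48.
Step 7: lead(7x + 48) ÷ lead(D) = 7x ÷ x = 7. Subtract (7)·D = 7x + 56. Remainder: −8.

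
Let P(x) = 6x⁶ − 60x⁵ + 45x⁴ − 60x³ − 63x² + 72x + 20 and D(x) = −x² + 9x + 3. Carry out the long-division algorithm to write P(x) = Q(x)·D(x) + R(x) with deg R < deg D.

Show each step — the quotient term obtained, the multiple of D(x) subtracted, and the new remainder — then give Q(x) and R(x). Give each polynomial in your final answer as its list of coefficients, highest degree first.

Step 1: lead(6x⁶ − 60x⁵ + 45x⁴ − 60x³ − 63x² + 72x + 20) ÷ lead(D) = 6x⁶ ÷ −x² = −6x⁴. Subtract (−6x⁴)·D = 6x⁶ − 54x⁵ − 18x⁴. Remainder: −6x⁵ + 63x⁴ − 60x³ − 63x² + 72x + 20.
Step 2: lead(−6x⁵ + 63x⁴ − 60x³ − 63x² + 72x + 20) ÷ lead(D) = −6x⁵ ÷ −x² = 6x³. Subtract (6x³)·D = −6x⁵ + 54x⁴ + 18x³. Remainder: 9x⁴ − 78x³ − 63x² + 72x + 20.
Step 3: lead(9x⁴ − 78x³ − 63x² + 72x + 20) ÷ lead(D) = 9x⁴ ÷ −x² = −9x². Subtract (−9x²)·D = 9x⁴ − 81x³ − 27x². Remainder: 3x³ − 36x² + 72x + 20.
Step 4: lead(3x³ − 36x² + 72x + 20) ÷ lead(D) = 3x³ ÷ −x² = −3x. Subtract (−3x)·D = 3x³ − 27x² − 9x. Remainder: −9x² + 81x + 20.
Step 5: lead(−9x² + 81x + 20) ÷ lead(D) = −9x² ÷ −x² = 9. Subtract (9)·D = −9x² + 81x + 27. Remainder: −7.

Q = [-6, 6, -9, -3, 9]; R = [-7]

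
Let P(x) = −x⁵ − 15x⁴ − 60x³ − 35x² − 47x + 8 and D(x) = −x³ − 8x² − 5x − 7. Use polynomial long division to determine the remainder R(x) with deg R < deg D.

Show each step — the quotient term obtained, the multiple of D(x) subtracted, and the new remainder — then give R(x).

Step 1: lead(−x⁵ − 15x⁴ − 60x³ − 35x² − 47x + 8) ÷ lead(D) = −x⁵ ÷ −x³ = x². Subtract (x²)·D = −x⁵ − 8x⁴ − 5x³ − 7x². Remainder: −7x⁴ − 55x³ − 28x² − 47x + 8.
Step 2: lead(−7x⁴ − 55x³ − 28x² − 47x + 8) ÷ lead(D) = −7x⁴ ÷ −x³ = 7x. Subtract (7x)·D = −7x⁴ − 56x³ − 35x² − 49x. Remainder: x³ + 7x² + 2x + 8.
Step 3: lead(x³ + 7x² + 2x + 8) ÷ lead(D) = x³ ÷ −x³ = −1. Subtract (−1)·D = x³ + 8x² + 5x + 7. Remainder: −x² − 3x + 1.

R(x) = −x² − 3x + 1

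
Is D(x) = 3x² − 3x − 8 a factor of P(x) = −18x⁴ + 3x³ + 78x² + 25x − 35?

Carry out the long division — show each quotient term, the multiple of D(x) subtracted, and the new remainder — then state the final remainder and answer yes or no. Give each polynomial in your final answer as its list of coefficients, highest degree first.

Step 1: lead(−18x⁴ + 3x³ + 78x² + 25x − 35) ÷ lead(D) = −18x⁴ ÷ 3x² = −6x². Subtract (−6x²)·D = −18x⁴ + 18x³ + 48x². Remainder: −15x³ + 30x² + 25x − 35.
Step 2: lead(−15x³ + 30x² + 25x − 35) ÷ lead(D) = −15x³ ÷ 3x² = −5x. Subtract (−5x)·D = −15x³ + 15x² + 40x. Remainder: 15x² − 15x − 35.
Step 3: lead(15x² − 15x − 35) ÷ lead(D) = 15x² ÷ 3x² = 5. Subtract (5)·D = 15x² − 15x − 40. Remainder: 5.

R = [5], so D(x) is not a factor of P(x). no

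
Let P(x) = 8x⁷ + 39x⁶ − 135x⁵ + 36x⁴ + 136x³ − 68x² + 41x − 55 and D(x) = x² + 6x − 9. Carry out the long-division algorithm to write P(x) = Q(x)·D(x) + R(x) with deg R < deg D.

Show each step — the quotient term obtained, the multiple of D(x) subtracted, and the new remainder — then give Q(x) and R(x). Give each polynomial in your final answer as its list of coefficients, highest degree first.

Q = [8, -9, -9, 9, 1, 7]; R = [8, 8]

Step 1: lead(8x⁷ + 39x⁶ − 135x⁵ + 36x⁴ + 136x³ − 68x² + 41x − 55) ÷ lead(D) = 8x⁷ ÷ x² = 8x⁵. Subtract (8x⁵)·D = 8x⁷ + 48x⁶ − 72x⁵. Remainder: −9x⁶ − 63x⁵ + 36x⁴ + 136x³ − 68x² + 41x − 55.
Step 2: lead(−9x⁶ − 63x⁵ + 36x⁴ + 136x³ − 68x² + 41x − 55) ÷ lead(D) = −9x⁶ ÷ x² = −9x⁴. Subtract (−9x⁴)·D = −9x⁶ − 54x⁵ + 81x⁴. Remainder: −9x⁵ − 45x⁴ + 136x³ − 68x² + 41x − 55.
Step 3: lead(−9x⁵ − 45x⁴ + 136x³ − 68x² + 41x − 55) ÷ lead(D) = −9x⁵ ÷ x² = −9x³. Subtract (−9x³)·D = −9x⁵ − 54x⁴ + 81x³. Remainder: 9x⁴ + 55x³ − 68x² + 41x − 55.
Step 4: lead(9x⁴ + 55x³ − 68x² + 41x − 55) ÷ lead(D) = 9x⁴ ÷ x² = 9x². Subtract (9x²)·D = 9x⁴ + 54x³ − 81x². Remainder: x³ + 13x² + 41x − 55.
Step 5: lead(x³ + 13x² + 41x − 55) ÷ lead(D) = x³ ÷ x² = x. Subtract (x)·D = x³ + 6x² − 9x. Remainder: 7x² + 50x − 55.
Step 6: lead(7x² + 50x − 55) ÷ lead(D) = 7x² ÷ x² = 7. Subtract (7)·D = 7x² + 42x − 63. Remainder: 8x + 8.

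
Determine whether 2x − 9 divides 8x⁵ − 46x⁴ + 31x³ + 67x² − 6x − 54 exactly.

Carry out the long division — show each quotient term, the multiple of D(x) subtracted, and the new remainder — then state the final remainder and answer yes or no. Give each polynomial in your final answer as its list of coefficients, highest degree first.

Step 1: lead(8x⁵ − 46x⁴ + 31x³ + 67x² − 6x − 54) ÷ lead(D) = 8x⁵ ÷ 2x = 4x⁴. Subtract (4x⁴)·D = 8x⁵ − 36x⁴. Remainder: −10x⁴ + 31x³ + 67x² − 6x − 54.
Step 2: lead(−10x⁴ + 31x³ + 67x² − 6x − 54) ÷ lead(D) = −10x⁴ ÷ 2x = −5x³. Subtract (−5x³)·D = −10x⁴ + 45x³. Remainder: −14x³ + 67x² − 6x − 54.
Step 3: lead(−14x³ + 67x² − 6x − 54) ÷ lead(D) = −14x³ ÷ 2x = −7x². Subtract (−7x²)·D = −14x³ + 63x². Remainder: 4x² − 6x − 54.
Step 4: lead(4x² − 6x − 54) ÷ lead(D) = 4x² ÷ 2x = 2x. Subtract (2x)·D = 4x² − 18x. Remainder: 12x − 54.
Step 5: lead(12x − 54) ÷ lead(D) = 12x ÷ 2x = 6. Subtract (6)·D = 12x − 54. Remainder: 0.

R = [0], so D(x) is a factor of P(x). yes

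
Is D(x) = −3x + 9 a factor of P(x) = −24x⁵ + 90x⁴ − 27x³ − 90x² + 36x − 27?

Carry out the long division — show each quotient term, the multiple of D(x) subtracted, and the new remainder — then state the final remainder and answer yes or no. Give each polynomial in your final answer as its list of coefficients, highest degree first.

Step 1: lead(−24x⁵ + 90x⁴ − 27x³ − 90x² + 36x − 27) ÷ lead(D) = −24x⁵ ÷ −3x = 8x⁴. Subtract (8x⁴)·D = −24x⁵ + 72x⁴. Remainder: 18x⁴ − 27x³ − 90x² + 36x − 27.
Step 2: lead(18x⁴ − 27x³ − 90x² + 36x − 27) ÷ lead(D) = 18x⁴ ÷ −3x = −6x³. Subtract (−6x³)·D = 18x⁴ − 54x³. Remainder: 27x³ − 90x² + 36x − 27.
Step 3: lead(27x³ − 90x² + 36x − 27) ÷ lead(D) = 27x³ ÷ −3x = −9x². Subtract (−9x²)·D = 27x³ − 81x². Remainder: −9x² + 36x − 27.
Step 4: lead(−9x² + 36x − 27) ÷ lead(D) = −9x² ÷ −3x = 3x. Subtract (3x)·D = −9x² + 27x. Remainder: 9x − 27.
Step 5: lead(9x − 27) ÷ lead(D) = 9x ÷ −3x = −3. Subtract (−3)·D = 9x − 27. Remainder: 0.

R = [0], so D(x) is a factor of P(x). yes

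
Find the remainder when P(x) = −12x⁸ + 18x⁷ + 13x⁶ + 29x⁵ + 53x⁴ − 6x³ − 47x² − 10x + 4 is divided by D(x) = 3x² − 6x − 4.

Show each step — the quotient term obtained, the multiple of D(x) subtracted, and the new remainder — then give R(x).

R(x) = 0

Step 1: lead(−12x⁸ + 18x⁷ + 13x⁶ + 29x⁵ + 53x⁴ − 6x³ − 47x² − 10x + 4) ÷ lead(D) = −12x⁸ ÷ 3x² = −4x⁶. Subtract (−4x⁶)·D = −12x⁸ + 24x⁷ + 16x⁶. Remainder: −6x⁷ − 3x⁶ + 29x⁵ + 53x⁴ − 6x³ − 47x² − 10x + 4.
Step 2: lead(−6x⁷ − 3x⁶ + 29x⁵ + 53x⁴ − 6x³ − 47x² − 10x + 4) ÷ lead(D) = −6x⁷ ÷ 3x² = −2x⁵. Subtract (−2x⁵)·D = −6x⁷ + 12x⁶ + 8x⁵. Remainder: −15x⁶ + 21x⁵ + 53x⁴ − 6x³ − 47x² − 10x + 4.
Step 3: lead(−15x⁶ + 21x⁵ + 53x⁴ − 6x³ − 47x² − 10x + 4) ÷ lead(D) = −15x⁶ ÷ 3x² = −5x⁴. Subtract (−5x⁴)·D = −15x⁶ + 30x⁵ + 20x⁴. Remainder: −9x⁵ + 33x⁴ − 6x³ − 47x² − 10x + 4.
Step 4: lead(−9x⁵ + 33x⁴ − 6x³ − 47x² − 10x + 4) ÷ lead(D) = −9x⁵ ÷ 3x² = −3x³. Subtract (−3x³)·D = −9x⁵ + 18x⁴ + 12x³. Remainder: 15x⁴ − 18x³ − 47x² − 10x + 4.
Step 5: lead(15x⁴ − 18x³ − 47x² − 10x + 4) ÷ lead(D) = 15x⁴ ÷ 3x² = 5x². Subtract (5x²)·D = 15x⁴ − 30x³ − 20x². Remainder: 12x³ − 27x² − 10x + 4.
Step 6: lead(12x³ − 27x² − 10x + 4) ÷ lead(D) = 12x³ ÷ 3x² = 4x. Subtract (4x)·D = 12x³ − 24x² − 16x. Remainder: −3x² + 6x + 4.
Step 7: lead(−3x² + 6x + 4) ÷ lead(D) = −3x² ÷ 3x² = −1. Subtract (−1)·D = −3x² + 6x + 4. Remainder: 0.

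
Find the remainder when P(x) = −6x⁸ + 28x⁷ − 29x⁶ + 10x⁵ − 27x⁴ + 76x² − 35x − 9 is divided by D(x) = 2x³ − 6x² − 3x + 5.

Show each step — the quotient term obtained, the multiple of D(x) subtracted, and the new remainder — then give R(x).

Step 1: lead(−6x⁸ + 28x⁷ − 29x⁶ + 10x⁵ − 27x⁴ + 76x² − 35x − 9) ÷ lead(D) = −6x⁸ ÷ 2x³ = −3x⁵. Subtract (−3x⁵)·D = −6x⁸ + 18x⁷ + 9x⁶ − 15x⁵. Remainder: 10x⁷ − 38x⁶ + 25x⁵ − 27x⁴ + 76x² − 35x − 9.
Step 2: lead(10x⁷ − 38x⁶ + 25x⁵ − 27x⁴ + 76x² − 35x − 9) ÷ lead(D) = 10x⁷ ÷ 2x³ = 5x⁴. Subtract (5x⁴)·D = 10x⁷ − 30x⁶ − 15x⁵ + 25x⁴. Remainder: −8x⁶ + 40x⁵ − 52x⁴ + 76x² − 35x − 9.
Step 3: lead(−8x⁶ + 40x⁵ − 52x⁴ + 76x² − 35x − 9) ÷ lead(D) = −8x⁶ ÷ 2x³ = −4x³. Subtract (−4x³)·D = −8x⁶ + 24x⁵ + 12x⁴ − 20x³. Remainder: 16x⁵ − 64x⁴ + 20x³ + 76x² − 35x − 9.
Step 4: lead(16x⁵ − 64x⁴ + 20x³ + 76x² − 35x − 9) ÷ lead(D) = 16x⁵ ÷ 2x³ = 8x². Subtract (8x²)·D = 16x⁵ − 48x⁴ − 24x³ + 40x². Remainder: −16x⁴ + 44x³ + 36x² − 35x − 9.
Step 5: lead(−16x⁴ + 44x³ + 36x² − 35x − 9) ÷ lead(D) = −16x⁴ ÷ 2x³ = −8x. Subtract (−8x)·D = −16x⁴ + 48x³ + 24x² − 40x. Remainder: −4x³ + 12x² + 5x − 9.
Step 6: lead(−4x³ + 12x² + 5x − 9) ÷ lead(D) = −4x³ ÷ 2x³ = −2. Subtract (−2)·D = −4x³ + 12x² + 6x − 10. Remainder: −x + 1.

R(x) = −x + 1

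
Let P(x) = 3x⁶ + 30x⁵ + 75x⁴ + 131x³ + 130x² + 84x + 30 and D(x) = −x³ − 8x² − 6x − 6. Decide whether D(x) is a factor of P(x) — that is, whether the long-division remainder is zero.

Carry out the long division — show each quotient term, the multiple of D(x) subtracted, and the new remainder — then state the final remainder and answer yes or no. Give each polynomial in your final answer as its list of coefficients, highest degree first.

R = [0], so D(x) is a factor of P(x). yes

Step 1: lead(3x⁶ + 30x⁵ + 75x⁴ + 131x³ + 130x² + 84x + 30) ÷ lead(D) = 3x⁶ ÷ −x³ = −3x³. Subtract (−3x³)·D = 3x⁶ + 24x⁵ + 18x⁴ + 18x³. Remainder: 6x⁵ + 57x⁴ + 113x³ + 130x² + 84x + 30.
Step 2: lead(6x⁵ + 57x⁴ + 113x³ + 130x² + 84x + 30) ÷ lead(D) = 6x⁵ ÷ −x³ = −6x². Subtract (−6x²)·D = 6x⁵ + 48x⁴ + 36x³ + 36x². Remainder: 9x⁴ + 77x³ + 94x² + 84x + 30.
Step 3: lead(9x⁴ + 77x³ + 94x² + 84x + 30) ÷ lead(D) = 9x⁴ ÷ −x³ = −9x. Subtract (−9x)·D = 9x⁴ + 72x³ + 54x² + 54x. Remainder: 5x³ + 40x² + 30x + 30.
Step 4: lead(5x³ + 40x² + 30x + 30) ÷ lead(D) = 5x³ ÷ −x³ = −5. Subtract (−5)·D = 5x³ + 40x² + 30x + 30. Remainder: 0.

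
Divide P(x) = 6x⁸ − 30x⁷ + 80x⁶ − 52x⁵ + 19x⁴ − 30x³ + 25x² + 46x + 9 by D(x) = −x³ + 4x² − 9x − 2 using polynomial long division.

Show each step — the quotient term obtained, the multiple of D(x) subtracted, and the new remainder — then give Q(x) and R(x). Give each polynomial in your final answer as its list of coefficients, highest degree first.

Step 1: lead(6x⁸ − 30x⁷ + 80x⁶ − 52x⁵ + 19x⁴ − 30x³ + 25x² + 46x + 9) ÷ lead(D) = 6x⁸ ÷ −x³ = −6x⁵. Subtract (−6x⁵)·D = 6x⁸ − 24x⁷ + 54x⁶ + 12x⁵. Remainder: −6x⁷ + 26x⁶ − 64x⁵ + 19x⁴ − 30x³ + 25x² + 46x + 9.
Step 2: lead(−6x⁷ + 26x⁶ − 64x⁵ + 19x⁴ − 30x³ + 25x² + 46x + 9) ÷ lead(D) = −6x⁷ ÷ −x³ = 6x⁴. Subtract (6x⁴)·D = −6x⁷ + 24x⁶ − 54x⁵ − 12x⁴. Remainder: 2x⁶ − 10x⁵ + 31x⁴ − 30x³ + 25x² + 46x + 9.
Step 3: lead(2x⁶ − 10x⁵ + 31x⁴ − 30x³ + 25x² + 46x + 9) ÷ lead(D) = 2x⁶ ÷ −x³ = −2x³. Subtract (−2x³)·D = 2x⁶ − 8x⁵ + 18x⁴ + 4x³. Remainder: −2x⁵ + 13x⁴ − 34x³ + 25x² + 46x + 9.
Step 4: lead(−2x⁵ + 13x⁴ − 34x³ + 25x² + 46x + 9) ÷ lead(D) = −2x⁵ ÷ −x³ = 2x². Subtract (2x²)·D = −2x⁵ + 8x⁴ − 18x³ − 4x². Remainder: 5x⁴ − 16x³ + 29x² + 46x + 9.
Step 5: lead(5x⁴ − 16x³ + 29x² + 46x + 9) ÷ lead(D) = 5x⁴ ÷ −x³ = −5x. Subtract (−5x)·D = 5x⁴ − 20x³ + 45x² + 10x. Remainder: 4x³ − 16x² + 36x + 9.
Step 6: lead(4x³ − 16x² + 36x + 9) ÷ lead(D) = 4x³ ÷ −x³ = −4. Subtract (−4)·D = 4x³ − 16x² + 36x + 8. Remainder: 1.

Q = [-6, 6, -2, 2, -5, -4]; R = [1]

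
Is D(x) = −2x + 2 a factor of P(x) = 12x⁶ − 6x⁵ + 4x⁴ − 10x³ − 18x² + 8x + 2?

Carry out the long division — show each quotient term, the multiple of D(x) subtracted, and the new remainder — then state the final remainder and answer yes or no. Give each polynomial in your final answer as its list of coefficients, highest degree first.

Step 1: lead(12x⁶ − 6x⁵ + 4x⁴ − 10x³ − 18x² + 8x + 2) ÷ lead(D) = 12x⁶ ÷ −2x = −6x⁵. Subtract (−6x⁵)·D = 12x⁶ − 12x⁵. Remainder: 6x⁵ + 4x⁴ − 10x³ − 18x² + 8x + 2.
Step 2: lead(6x⁵ + 4x⁴ − 10x³ − 18x² + 8x + 2) ÷ lead(D) = 6x⁵ ÷ −2x = −3x⁴. Subtract (−3x⁴)·D = 6x⁵ − 6x⁴. Remainder: 10x⁴ − 10x³ − 18x² + 8x + 2.
Step 3: lead(10x⁴ − 10x³ − 18x² + 8x + 2) ÷ lead(D) = 10x⁴ ÷ −2x = −5x³. Subtract (−5x³)·D = 10x⁴ − 10x³. Remainder: −18x² + 8x + 2.
Step 4: lead(−18x² + 8x + 2) ÷ lead(D) = −18x² ÷ −2x = 9x. Subtract (9x)·D = −18x² + 18x. Remainder: −10x + 2.
Step 5: lead(−10x + 2) ÷ lead(D) = −10x ÷ −2x = 5. Subtract (5)·D = −10x + 10. Remainder: −8.

R = [-8], so D(x) is not a factor of P(x). no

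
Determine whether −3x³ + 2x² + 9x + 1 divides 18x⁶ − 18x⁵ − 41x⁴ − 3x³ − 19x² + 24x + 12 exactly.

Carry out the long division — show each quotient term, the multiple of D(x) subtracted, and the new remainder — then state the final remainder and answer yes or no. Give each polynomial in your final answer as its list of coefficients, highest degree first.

R = [9], so D(x) is not a factor of P(x). no

Step 1: lead(18x⁶ − 18x⁵ − 41x⁴ − 3x³ − 19x² + 24x + 12) ÷ lead(D) = 18x⁶ ÷ −3x³ = −6x³. Subtract (−6x³)·D = 18x⁶ − 12x⁵ − 54x⁴ − 6x³. Remainder: −6x⁵ + 13x⁴ + 3x³ − 19x² + 24x + 12.
Step 2: lead(−6x⁵ + 13x⁴ + 3x³ − 19x² + 24x + 12) ÷ lead(D) = −6x⁵ ÷ −3x³ = 2x². Subtract (2x²)·D = −6x⁵ + 4x⁴ + 18x³ + 2x². Remainder: 9x⁴ − 15x³ − 21x² + 24x + 12.
Step 3: lead(9x⁴ − 15x³ − 21x² + 24x + 12) ÷ lead(D) = 9x⁴ ÷ −3x³ = −3x. Subtract (−3x)·D = 9x⁴ − 6x³ − 27x² − 3x. Remainder: −9x³ + 6x² + 27x + 12.
Step 4: lead(−9x³ + 6x² + 27x + 12) ÷ lead(D) = −9x³ ÷ −3x³ = 3. Subtract (3)·D = −9x³ + 6x² + 27x + 3. Remainder: 9.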